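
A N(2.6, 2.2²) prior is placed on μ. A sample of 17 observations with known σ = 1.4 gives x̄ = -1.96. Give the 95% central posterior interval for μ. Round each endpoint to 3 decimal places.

Posterior precision = 1/2.2² + 17/1.4² = 0.2066 + 8.6735 = 8.8801, so posterior SD = 0.3356.
Posterior mean = (2.6/2.2² + 17·-1.96/1.4²) / 8.8801 = -1.8539.
Interval: -1.8539 ± 1.960 × 0.3356 → [-2.512, -1.196].

[-2.512, -1.196]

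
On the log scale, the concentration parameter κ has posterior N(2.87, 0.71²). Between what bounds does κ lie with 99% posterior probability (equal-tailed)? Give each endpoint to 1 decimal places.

[2.8, 109.8]

On the log scale the 99% interval is 2.87 ± 2.576 × 0.71 = [1.0412, 4.6988].
Exponentiate: [e^1.0412, e^4.6988] = [2.8, 109.8].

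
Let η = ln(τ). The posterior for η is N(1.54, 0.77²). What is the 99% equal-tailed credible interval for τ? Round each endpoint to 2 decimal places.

[0.64, 33.90]

On the log scale the 99% interval is 1.54 ± 2.576 × 0.77 = [-0.4434, 3.5234].
Exponentiate: [e^-0.4434, e^3.5234] = [0.64, 33.90].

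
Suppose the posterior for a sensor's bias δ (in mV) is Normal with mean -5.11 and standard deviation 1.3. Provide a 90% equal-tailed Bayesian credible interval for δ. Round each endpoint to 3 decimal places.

The posterior is symmetric, so the 90% equal-tailed interval is δ = -5.11 ± z·1.3 with z = 1.645.
Half-width: 1.645 × 1.3 = 2.138.
-5.11 − 2.138 = -7.248; -5.11 + 2.138 = -2.972.

[-7.248, -2.972]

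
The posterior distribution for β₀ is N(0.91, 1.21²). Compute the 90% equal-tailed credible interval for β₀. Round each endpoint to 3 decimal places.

[-1.080, 2.900]

The posterior is symmetric, so the 90% equal-tailed interval is β₀ = 0.91 ± z·1.21 with z = 1.645.
Half-width: 1.645 × 1.21 = 1.990.
0.91 − 1.990 = -1.080; 0.91 + 1.990 = 2.900.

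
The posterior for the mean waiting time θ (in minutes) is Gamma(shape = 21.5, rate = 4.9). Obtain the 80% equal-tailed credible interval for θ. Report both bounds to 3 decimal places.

[3.227, 5.636]

Posterior: Gamma(shape 21.5, rate 4.9).
Equal-tailed 80% interval: Gamma(21.5, 4.9) quantiles at 0.1 and 0.9.
Posterior mean ≈ 4.388, SD ≈ 0.946; a Normal approximation gives roughly [3.175, 5.600].
Exact: lower = 3.227; upper = 5.636.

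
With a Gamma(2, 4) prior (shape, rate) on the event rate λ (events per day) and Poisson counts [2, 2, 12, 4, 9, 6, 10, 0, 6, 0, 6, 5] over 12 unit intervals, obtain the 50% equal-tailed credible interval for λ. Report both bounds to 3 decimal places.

Posterior: Gamma(2+62, 4+12) = Gamma(64, 16) (shape, rate).
Equal-tailed 50% interval: Gamma(64, 16) quantiles at 0.25 and 0.75.
Posterior mean ≈ 4.000, SD ≈ 0.500; a Normal approximation gives roughly [3.663, 4.337].
Exact: lower = 3.652; upper = 4.325.

[3.652, 4.325]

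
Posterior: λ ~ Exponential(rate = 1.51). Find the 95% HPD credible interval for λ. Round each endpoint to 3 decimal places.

[0.000, 1.984]

The exponential density is strictly decreasing on [0, ∞), so the HPD interval is anchored at 0: [0, q] with P(λ ≤ q) = 0.95.
q = −ln(1 − 0.95) / 1.51 = 2.9957 / 1.51 = 1.984.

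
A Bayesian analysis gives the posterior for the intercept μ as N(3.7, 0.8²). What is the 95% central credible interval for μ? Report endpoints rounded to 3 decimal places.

[2.132, 5.268]

The posterior is symmetric, so the 95% equal-tailed interval is μ = 3.7 ± z·0.8 with z = 1.960.
Half-width: 1.960 × 0.8 = 1.568.
3.7 − 1.568 = 2.132; 3.7 + 1.568 = 5.268.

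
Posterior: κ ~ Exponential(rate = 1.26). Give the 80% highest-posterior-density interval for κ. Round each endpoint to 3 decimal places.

The exponential density is strictly decreasing on [0, ∞), so the HPD interval is anchored at 0: [0, q] with P(κ ≤ q) = 0.80.
q = −ln(1 − 0.80) / 1.26 = 1.6094 / 1.26 = 1.277.

[0.000, 1.277]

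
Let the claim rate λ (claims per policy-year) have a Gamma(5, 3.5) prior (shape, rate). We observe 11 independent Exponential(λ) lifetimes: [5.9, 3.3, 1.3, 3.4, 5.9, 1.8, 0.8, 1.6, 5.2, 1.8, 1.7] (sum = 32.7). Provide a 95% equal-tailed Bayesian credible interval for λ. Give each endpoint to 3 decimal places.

Posterior: Gamma(5+11, 3.5+32.7) = Gamma(16, 36.2) (shape, rate).
Equal-tailed 95% interval: Gamma(16, 36.2) quantiles at 0.025 and 0.975.
Posterior mean ≈ 0.442, SD ≈ 0.110; a Normal approximation gives roughly [0.225, 0.659].
Exact: lower = 0.253; upper = 0.683.

[0.253, 0.683]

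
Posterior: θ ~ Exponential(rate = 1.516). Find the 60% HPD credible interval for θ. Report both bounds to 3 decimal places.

The exponential density is strictly decreasing on [0, ∞), so the HPD interval is anchored at 0: [0, q] with P(θ ≤ q) = 0.60.
q = −ln(1 − 0.60) / 1.516 = 0.9163 / 1.516 = 0.604.

[0.000, 0.604]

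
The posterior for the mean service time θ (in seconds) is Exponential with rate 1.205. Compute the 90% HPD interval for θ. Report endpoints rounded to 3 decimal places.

[0.000, 1.911]

The exponential density is strictly decreasing on [0, ∞), so the HPD interval is anchored at 0: [0, q] with P(θ ≤ q) = 0.90.
q = −ln(1 − 0.90) / 1.205 = 2.3026 / 1.205 = 1.911.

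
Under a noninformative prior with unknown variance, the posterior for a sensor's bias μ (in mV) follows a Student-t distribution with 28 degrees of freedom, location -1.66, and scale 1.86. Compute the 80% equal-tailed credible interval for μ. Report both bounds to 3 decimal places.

[-4.101, 0.781]

The t_28 distribution is symmetric; the 80% interval is -1.66 ± t·1.86 with t_{0.9,28} = 1.313.
Half-width: 1.313 × 1.86 = 2.441.
-1.66 − 2.441 = -4.101; -1.66 + 2.441 = 0.781.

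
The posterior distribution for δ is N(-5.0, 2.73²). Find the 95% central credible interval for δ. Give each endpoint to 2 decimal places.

[-10.35, 0.35]

The posterior is symmetric, so the 95% equal-tailed interval is δ = -5.0 ± z·2.73 with z = 1.960.
Half-width: 1.960 × 2.73 = 5.35.
-5.0 − 5.35 = -10.35; -5.0 + 5.35 = 0.35.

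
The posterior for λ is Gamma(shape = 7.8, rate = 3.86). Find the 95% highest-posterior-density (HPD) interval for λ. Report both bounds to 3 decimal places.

The posterior is unimodal and skewed, so the HPD interval has equal density at both endpoints and is the shortest 95% interval.
Solving f(0.738) = f(3.461) with F(3.461) − F(0.738) = 0.95 gives [0.738, 3.461].
For comparison, the equal-tailed interval is [0.861, 3.666]; the HPD is narrower and shifted toward the mode.

[0.738, 3.461]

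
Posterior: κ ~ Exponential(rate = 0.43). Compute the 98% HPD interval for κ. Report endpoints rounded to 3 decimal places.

[0.000, 9.098]

The exponential density is strictly decreasing on [0, ∞), so the HPD interval is anchored at 0: [0, q] with P(κ ≤ q) = 0.98.
q = −ln(1 − 0.98) / 0.43 = 3.9120 / 0.43 = 9.098.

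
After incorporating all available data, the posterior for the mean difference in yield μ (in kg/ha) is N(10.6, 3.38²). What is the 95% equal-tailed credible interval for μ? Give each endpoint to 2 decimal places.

[3.98, 17.22]

The posterior is symmetric, so the 95% equal-tailed interval is μ = 10.6 ± z·3.38 with z = 1.960.
Half-width: 1.960 × 3.38 = 6.62.
10.6 − 6.62 = 3.98; 10.6 + 6.62 = 17.22.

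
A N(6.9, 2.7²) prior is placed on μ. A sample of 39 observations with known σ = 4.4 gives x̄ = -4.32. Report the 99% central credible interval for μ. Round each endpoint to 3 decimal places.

Posterior precision = 1/2.7² + 39/4.4² = 0.1372 + 2.0145 = 2.1516, so posterior SD = 0.6817.
Posterior mean = (6.9/2.7² + 39·-4.32/4.4²) / 2.1516 = -3.6047.
Interval: -3.6047 ± 2.576 × 0.6817 → [-5.361, -1.849].

[-5.361, -1.849]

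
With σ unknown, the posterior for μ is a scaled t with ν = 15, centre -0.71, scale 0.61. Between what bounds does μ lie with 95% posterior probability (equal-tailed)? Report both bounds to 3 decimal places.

[-2.010, 0.590]

The t_15 distribution is symmetric; the 95% interval is -0.71 ± t·0.61 with t_{0.975,15} = 2.131.
Half-width: 2.131 × 0.61 = 1.300.
-0.71 − 1.300 = -2.010; -0.71 + 1.300 = 0.590.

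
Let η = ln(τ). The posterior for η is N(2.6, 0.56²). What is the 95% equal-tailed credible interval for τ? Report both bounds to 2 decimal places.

On the log scale the 95% interval is 2.6 ± 1.960 × 0.56 = [1.5024, 3.6976].
Exponentiate: [e^1.5024, e^3.6976] = [4.49, 40.35].

[4.49, 40.35]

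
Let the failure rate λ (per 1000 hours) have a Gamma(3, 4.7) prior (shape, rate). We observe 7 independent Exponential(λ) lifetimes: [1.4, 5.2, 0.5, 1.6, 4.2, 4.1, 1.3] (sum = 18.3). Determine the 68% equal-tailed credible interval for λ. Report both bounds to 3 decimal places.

[0.300, 0.569]

Posterior: Gamma(3+7, 4.7+18.3) = Gamma(10, 23.0) (shape, rate).
Equal-tailed 68% interval: Gamma(10, 23.0) quantiles at 0.16 and 0.84.
Posterior mean ≈ 0.435, SD ≈ 0.137; a Normal approximation gives roughly [0.298, 0.572].
Exact: lower = 0.300; upper = 0.569.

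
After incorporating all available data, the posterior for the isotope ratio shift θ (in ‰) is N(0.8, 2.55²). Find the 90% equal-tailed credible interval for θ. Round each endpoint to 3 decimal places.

The posterior is symmetric, so the 90% equal-tailed interval is θ = 0.8 ± z·2.55 with z = 1.645.
Half-width: 1.645 × 2.55 = 4.194.
0.8 − 4.194 = -3.394; 0.8 + 4.194 = 4.994.

[-3.394, 4.994]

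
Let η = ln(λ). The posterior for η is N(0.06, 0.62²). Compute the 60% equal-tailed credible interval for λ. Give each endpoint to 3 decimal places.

On the log scale the 60% interval is 0.06 ± 0.842 × 0.62 = [-0.4618, 0.5818].
Exponentiate: [e^-0.4618, e^0.5818] = [0.630, 1.789].

[0.630, 1.789]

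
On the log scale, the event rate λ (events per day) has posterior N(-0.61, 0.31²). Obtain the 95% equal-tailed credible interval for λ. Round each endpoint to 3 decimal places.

On the log scale the 95% interval is -0.61 ± 1.960 × 0.31 = [-1.2176, -0.0024].
Exponentiate: [e^-1.2176, e^-0.0024] = [0.296, 0.998].

[0.296, 0.998]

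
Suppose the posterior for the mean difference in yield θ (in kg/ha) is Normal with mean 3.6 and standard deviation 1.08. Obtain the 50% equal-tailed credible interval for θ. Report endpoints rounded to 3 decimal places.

The posterior is symmetric, so the 50% equal-tailed interval is θ = 3.6 ± z·1.08 with z = 0.674.
Half-width: 0.674 × 1.08 = 0.728.
3.6 − 0.728 = 2.872; 3.6 + 0.728 = 4.328.

[2.872, 4.328]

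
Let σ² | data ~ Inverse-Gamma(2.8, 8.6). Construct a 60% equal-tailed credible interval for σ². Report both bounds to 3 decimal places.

[2.136, 6.197]

Inverse-Gamma(2.8, 8.6) quantiles: F⁻¹(0.2) and F⁻¹(0.8).
Equivalently, 1/σ² ~ Gamma(2.8, rate = 8.6); invert its 0.8 and 0.2 quantiles.
Posterior mean ≈ 4.778, SD ≈ 5.342; a Normal approximation gives roughly [0.282, 9.273].
Exact: lower = 2.136; upper = 6.197.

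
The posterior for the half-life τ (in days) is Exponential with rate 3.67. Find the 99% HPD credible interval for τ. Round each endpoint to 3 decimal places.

The exponential density is strictly decreasing on [0, ∞), so the HPD interval is anchored at 0: [0, q] with P(τ ≤ q) = 0.99.
q = −ln(1 − 0.99) / 3.67 = 4.6052 / 3.67 = 1.255.

[0.000, 1.255]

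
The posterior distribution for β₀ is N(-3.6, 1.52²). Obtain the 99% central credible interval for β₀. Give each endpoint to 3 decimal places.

The posterior is symmetric, so the 99% equal-tailed interval is β₀ = -3.6 ± z·1.52 with z = 2.576.
Half-width: 2.576 × 1.52 = 3.915.
-3.6 − 3.915 = -7.515; -3.6 + 3.915 = 0.315.

[-7.515, 0.315]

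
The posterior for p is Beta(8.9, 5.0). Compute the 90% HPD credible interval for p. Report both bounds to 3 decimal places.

[0.440, 0.846]

The posterior is unimodal and skewed, so the HPD interval has equal density at both endpoints and is the shortest 90% interval.
Solving f(0.440) = f(0.846) with F(0.846) − F(0.440) = 0.90 gives [0.440, 0.846].
For comparison, the equal-tailed interval is [0.424, 0.833]; the HPD is narrower and shifted toward the mode.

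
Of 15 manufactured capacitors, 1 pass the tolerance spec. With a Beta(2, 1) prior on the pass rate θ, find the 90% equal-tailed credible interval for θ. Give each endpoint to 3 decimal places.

[0.050, 0.326]

Posterior: Beta(2+1, 1+14) = Beta(3, 15).
Equal-tailed 90% interval: the 0.05 and 0.95 quantiles of Beta(3, 15).
Posterior mean ≈ 0.167, SD ≈ 0.085; a Normal approximation gives roughly [0.026, 0.307].
Exact: F⁻¹(0.05) = 0.050; F⁻¹(0.95) = 0.326.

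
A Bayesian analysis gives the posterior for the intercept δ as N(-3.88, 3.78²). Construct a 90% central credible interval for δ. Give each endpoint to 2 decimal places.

[-10.10, 2.34]

The posterior is symmetric, so the 90% equal-tailed interval is δ = -3.88 ± z·3.78 with z = 1.645.
Half-width: 1.645 × 3.78 = 6.22.
-3.88 − 6.22 = -10.10; -3.88 + 6.22 = 2.34.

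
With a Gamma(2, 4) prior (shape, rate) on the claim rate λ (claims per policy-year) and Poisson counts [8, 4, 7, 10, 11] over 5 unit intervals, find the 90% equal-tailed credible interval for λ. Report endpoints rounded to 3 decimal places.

[3.549, 5.911]

Posterior: Gamma(2+40, 4+5) = Gamma(42, 9) (shape, rate).
Equal-tailed 90% interval: Gamma(42, 9) quantiles at 0.05 and 0.95.
Posterior mean ≈ 4.667, SD ≈ 0.720; a Normal approximation gives roughly [3.482, 5.851].
Exact: lower = 3.549; upper = 5.911.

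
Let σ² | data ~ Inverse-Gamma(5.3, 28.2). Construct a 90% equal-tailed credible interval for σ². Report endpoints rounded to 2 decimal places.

Inverse-Gamma(5.3, 28.2) quantiles: F⁻¹(0.05) and F⁻¹(0.95).
Equivalently, 1/σ² ~ Gamma(5.3, rate = 28.2); invert its 0.95 and 0.05 quantiles.
Posterior mean ≈ 6.56, SD ≈ 3.61; a Normal approximation gives roughly [0.62, 12.50].
Exact: lower = 2.95; upper = 13.06.

[2.95, 13.06]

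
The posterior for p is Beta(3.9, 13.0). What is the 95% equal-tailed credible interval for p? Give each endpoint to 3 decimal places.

[0.070, 0.452]

Posterior: Beta(3.9, 13.0).
Equal-tailed 95% interval: the 0.025 and 0.975 quantiles of Beta(3.9, 13.0).
Posterior mean ≈ 0.231, SD ≈ 0.100; a Normal approximation gives roughly [0.036, 0.426].
Exact: F⁻¹(0.025) = 0.070; F⁻¹(0.975) = 0.452.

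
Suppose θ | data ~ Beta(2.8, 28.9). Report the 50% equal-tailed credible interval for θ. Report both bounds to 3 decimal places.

Posterior: Beta(2.8, 28.9).
Equal-tailed 50% interval: the 0.25 and 0.75 quantiles of Beta(2.8, 28.9).
Posterior mean ≈ 0.088, SD ≈ 0.050; a Normal approximation gives roughly [0.055, 0.122].
Exact: F⁻¹(0.25) = 0.051; F⁻¹(0.75) = 0.116.

[0.051, 0.116]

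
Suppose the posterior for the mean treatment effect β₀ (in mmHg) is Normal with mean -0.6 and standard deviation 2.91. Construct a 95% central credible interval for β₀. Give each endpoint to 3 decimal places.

The posterior is symmetric, so the 95% equal-tailed interval is β₀ = -0.6 ± z·2.91 with z = 1.960.
Half-width: 1.960 × 2.91 = 5.703.
-0.6 − 5.703 = -6.303; -0.6 + 5.703 = 5.103.

[-6.303, 5.103]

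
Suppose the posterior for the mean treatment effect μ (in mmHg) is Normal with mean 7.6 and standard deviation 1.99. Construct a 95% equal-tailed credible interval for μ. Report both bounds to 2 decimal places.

[3.70, 11.50]

The posterior is symmetric, so the 95% equal-tailed interval is μ = 7.6 ± z·1.99 with z = 1.960.
Half-width: 1.960 × 1.99 = 3.90.
7.6 − 3.90 = 3.70; 7.6 + 3.90 = 11.50.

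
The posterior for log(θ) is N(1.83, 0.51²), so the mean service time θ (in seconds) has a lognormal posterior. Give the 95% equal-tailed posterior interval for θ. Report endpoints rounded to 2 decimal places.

[2.29, 16.94]

On the log scale the 95% interval is 1.83 ± 1.960 × 0.51 = [0.8304, 2.8296].
Exponentiate: [e^0.8304, e^2.8296] = [2.29, 16.94].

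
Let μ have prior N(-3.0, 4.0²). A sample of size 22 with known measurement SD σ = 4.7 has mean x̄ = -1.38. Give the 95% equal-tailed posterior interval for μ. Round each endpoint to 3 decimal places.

Posterior precision = 1/4.0² + 22/4.7² = 0.0625 + 0.9959 = 1.0584, so posterior SD = 0.9720.
Posterior mean = (-3.0/4.0² + 22·-1.38/4.7²) / 1.0584 = -1.4757.
Interval: -1.4757 ± 1.960 × 0.9720 → [-3.381, 0.429].

[-3.381, 0.429]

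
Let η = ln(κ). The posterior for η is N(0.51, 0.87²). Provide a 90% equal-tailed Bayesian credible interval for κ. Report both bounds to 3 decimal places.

[0.398, 6.966]

On the log scale the 90% interval is 0.51 ± 1.645 × 0.87 = [-0.9210, 1.9410].
Exponentiate: [e^-0.9210, e^1.9410] = [0.398, 6.966].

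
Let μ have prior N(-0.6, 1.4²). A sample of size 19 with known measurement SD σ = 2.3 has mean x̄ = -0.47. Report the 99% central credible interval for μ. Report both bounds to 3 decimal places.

Posterior precision = 1/1.4² + 19/2.3² = 0.5102 + 3.5917 = 4.1019, so posterior SD = 0.4938.
Posterior mean = (-0.6/1.4² + 19·-0.47/2.3²) / 4.1019 = -0.4862.
Interval: -0.4862 ± 2.576 × 0.4938 → [-1.758, 0.786].

[-1.758, 0.786]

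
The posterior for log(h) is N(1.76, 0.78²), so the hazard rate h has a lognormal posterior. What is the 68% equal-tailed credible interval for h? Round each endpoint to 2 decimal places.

On the log scale the 68% interval is 1.76 ± 0.994 × 0.78 = [0.9843, 2.5357].
Exponentiate: [e^0.9843, e^2.5357] = [2.68, 12.62].

[2.68, 12.62]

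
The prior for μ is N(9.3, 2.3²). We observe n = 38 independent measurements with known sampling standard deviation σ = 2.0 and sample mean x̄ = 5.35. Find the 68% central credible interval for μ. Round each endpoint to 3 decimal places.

[5.108, 5.747]

Posterior precision = 1/2.3² + 38/2.0² = 0.1890 + 9.5000 = 9.6890, so posterior SD = 0.3213.
Posterior mean = (9.3/2.3² + 38·5.35/2.0²) / 9.6890 = 5.4271.
Interval: 5.4271 ± 0.994 × 0.3213 → [5.108, 5.747].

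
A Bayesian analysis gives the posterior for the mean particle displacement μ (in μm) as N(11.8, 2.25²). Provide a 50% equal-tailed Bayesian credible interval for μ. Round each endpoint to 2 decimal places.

The posterior is symmetric, so the 50% equal-tailed interval is μ = 11.8 ± z·2.25 with z = 0.674.
Half-width: 0.674 × 2.25 = 1.52.
11.8 − 1.52 = 10.28; 11.8 + 1.52 = 13.32.

[10.28, 13.32]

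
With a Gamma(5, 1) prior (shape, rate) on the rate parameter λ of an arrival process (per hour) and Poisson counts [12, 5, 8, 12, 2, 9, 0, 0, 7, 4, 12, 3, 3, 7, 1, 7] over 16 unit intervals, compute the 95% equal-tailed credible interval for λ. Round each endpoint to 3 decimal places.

Posterior: Gamma(5+92, 1+16) = Gamma(97, 17) (shape, rate).
Equal-tailed 95% interval: Gamma(97, 17) quantiles at 0.025 and 0.975.
Posterior mean ≈ 5.706, SD ≈ 0.579; a Normal approximation gives roughly [4.570, 6.841].
Exact: lower = 4.627; upper = 6.896.

[4.627, 6.896]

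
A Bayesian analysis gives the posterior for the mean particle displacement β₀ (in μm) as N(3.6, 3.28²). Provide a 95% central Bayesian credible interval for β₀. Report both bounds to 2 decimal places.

The posterior is symmetric, so the 95% equal-tailed interval is β₀ = 3.6 ± z·3.28 with z = 1.960.
Half-width: 1.960 × 3.28 = 6.43.
3.6 − 6.43 = -2.83; 3.6 + 6.43 = 10.03.

[-2.83, 10.03]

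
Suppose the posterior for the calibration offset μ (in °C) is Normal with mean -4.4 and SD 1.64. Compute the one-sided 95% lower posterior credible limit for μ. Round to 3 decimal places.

-7.098

Need L with P(μ ≥ L) = 0.95: L = -4.4 − z_{0.05}·1.64.
z = 1.645; L = -4.4 − 1.645 × 1.64 = -7.098.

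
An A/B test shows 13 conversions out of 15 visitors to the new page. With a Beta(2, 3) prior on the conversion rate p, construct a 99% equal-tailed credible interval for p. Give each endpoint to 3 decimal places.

Posterior: Beta(2+13, 3+2) = Beta(15, 5).
Equal-tailed 99% interval: the 0.005 and 0.995 quantiles of Beta(15, 5).
Posterior mean ≈ 0.750, SD ≈ 0.094; a Normal approximation gives roughly [0.507, 0.993].
Exact: F⁻¹(0.005) = 0.473; F⁻¹(0.995) = 0.938.

[0.473, 0.938]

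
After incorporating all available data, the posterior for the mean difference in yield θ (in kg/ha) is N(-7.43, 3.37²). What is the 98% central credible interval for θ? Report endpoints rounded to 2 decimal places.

[-15.27, 0.41]

The posterior is symmetric, so the 98% equal-tailed interval is θ = -7.43 ± z·3.37 with z = 2.326.
Half-width: 2.326 × 3.37 = 7.84.
-7.43 − 7.84 = -15.27; -7.43 + 7.84 = 0.41.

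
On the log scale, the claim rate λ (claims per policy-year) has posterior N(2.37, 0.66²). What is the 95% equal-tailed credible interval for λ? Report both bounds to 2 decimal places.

On the log scale the 95% interval is 2.37 ± 1.960 × 0.66 = [1.0764, 3.6636].
Exponentiate: [e^1.0764, e^3.6636] = [2.93, 39.00].

[2.93, 39.00]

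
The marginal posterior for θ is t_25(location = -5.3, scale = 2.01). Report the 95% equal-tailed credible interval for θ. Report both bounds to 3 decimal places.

The t_25 distribution is symmetric; the 95% interval is -5.3 ± t·2.01 with t_{0.975,25} = 2.060.
Half-width: 2.060 × 2.01 = 4.140.
-5.3 − 4.140 = -9.440; -5.3 + 4.140 = -1.160.

[-9.440, -1.160]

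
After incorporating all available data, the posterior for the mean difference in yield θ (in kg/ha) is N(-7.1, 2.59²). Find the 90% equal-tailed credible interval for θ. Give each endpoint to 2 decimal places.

[-11.36, -2.84]

The posterior is symmetric, so the 90% equal-tailed interval is θ = -7.1 ± z·2.59 with z = 1.645.
Half-width: 1.645 × 2.59 = 4.26.
-7.1 − 4.26 = -11.36; -7.1 + 4.26 = -2.84.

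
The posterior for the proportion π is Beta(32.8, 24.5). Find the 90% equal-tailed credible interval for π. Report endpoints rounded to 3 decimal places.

[0.464, 0.678]

Posterior: Beta(32.8, 24.5).
Equal-tailed 90% interval: the 0.05 and 0.95 quantiles of Beta(32.8, 24.5).
Posterior mean ≈ 0.572, SD ≈ 0.065; a Normal approximation gives roughly [0.466, 0.679].
Exact: F⁻¹(0.05) = 0.464; F⁻¹(0.95) = 0.678.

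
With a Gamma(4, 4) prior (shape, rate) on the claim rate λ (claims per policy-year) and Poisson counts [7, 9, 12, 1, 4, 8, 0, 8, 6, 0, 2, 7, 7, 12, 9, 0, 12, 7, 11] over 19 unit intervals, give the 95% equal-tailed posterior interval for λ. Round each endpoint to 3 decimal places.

Posterior: Gamma(4+122, 4+19) = Gamma(126, 23) (shape, rate).
Equal-tailed 95% interval: Gamma(126, 23) quantiles at 0.025 and 0.975.
Posterior mean ≈ 5.478, SD ≈ 0.488; a Normal approximation gives roughly [4.522, 6.435].
Exact: lower = 4.564; upper = 6.475.

[4.564, 6.475]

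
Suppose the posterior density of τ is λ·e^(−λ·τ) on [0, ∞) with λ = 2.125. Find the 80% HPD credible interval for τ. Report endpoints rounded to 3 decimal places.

[0.000, 0.757]

The exponential density is strictly decreasing on [0, ∞), so the HPD interval is anchored at 0: [0, q] with P(τ ≤ q) = 0.80.
q = −ln(1 − 0.80) / 2.125 = 1.6094 / 2.125 = 0.757.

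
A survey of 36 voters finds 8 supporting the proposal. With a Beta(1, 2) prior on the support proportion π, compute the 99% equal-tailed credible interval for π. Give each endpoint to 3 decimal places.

[0.088, 0.424]

Posterior: Beta(1+8, 2+28) = Beta(9, 30).
Equal-tailed 99% interval: the 0.005 and 0.995 quantiles of Beta(9, 30).
Posterior mean ≈ 0.231, SD ≈ 0.067; a Normal approximation gives roughly [0.059, 0.402].
Exact: F⁻¹(0.005) = 0.088; F⁻¹(0.995) = 0.424.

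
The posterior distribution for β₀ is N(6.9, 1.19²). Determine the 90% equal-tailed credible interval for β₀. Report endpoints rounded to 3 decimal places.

The posterior is symmetric, so the 90% equal-tailed interval is β₀ = 6.9 ± z·1.19 with z = 1.645.
Half-width: 1.645 × 1.19 = 1.957.
6.9 − 1.957 = 4.943; 6.9 + 1.957 = 8.857.

[4.943, 8.857]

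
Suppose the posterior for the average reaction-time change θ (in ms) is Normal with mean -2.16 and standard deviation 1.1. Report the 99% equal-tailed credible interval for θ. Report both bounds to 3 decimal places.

The posterior is symmetric, so the 99% equal-tailed interval is θ = -2.16 ± z·1.1 with z = 2.576.
Half-width: 2.576 × 1.1 = 2.833.
-2.16 − 2.833 = -4.993; -2.16 + 2.833 = 0.673.

[-4.993, 0.673]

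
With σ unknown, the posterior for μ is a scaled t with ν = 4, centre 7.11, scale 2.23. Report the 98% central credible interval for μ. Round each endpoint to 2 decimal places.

[-1.25, 15.47]

The t_4 distribution is symmetric; the 98% interval is 7.11 ± t·2.23 with t_{0.99,4} = 3.747.
Half-width: 3.747 × 2.23 = 8.36.
7.11 − 8.36 = -1.25; 7.11 + 8.36 = 15.47.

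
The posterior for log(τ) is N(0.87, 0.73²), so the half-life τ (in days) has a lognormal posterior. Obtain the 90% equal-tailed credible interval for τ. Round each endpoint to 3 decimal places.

[0.718, 7.931]

On the log scale the 90% interval is 0.87 ± 1.645 × 0.73 = [-0.3307, 2.0707].
Exponentiate: [e^-0.3307, e^2.0707] = [0.718, 7.931].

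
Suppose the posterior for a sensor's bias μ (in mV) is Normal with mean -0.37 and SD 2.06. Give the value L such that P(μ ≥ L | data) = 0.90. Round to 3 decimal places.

-3.010

Need L with P(μ ≥ L) = 0.90: L = -0.37 − z_{0.1}·2.06.
z = 1.282; L = -0.37 − 1.282 × 2.06 = -3.010.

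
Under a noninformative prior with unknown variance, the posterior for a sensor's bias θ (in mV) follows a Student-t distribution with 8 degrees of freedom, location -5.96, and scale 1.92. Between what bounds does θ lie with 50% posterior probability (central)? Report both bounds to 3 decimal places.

The t_8 distribution is symmetric; the 50% interval is -5.96 ± t·1.92 with t_{0.75,8} = 0.706.
Half-width: 0.706 × 1.92 = 1.356.
-5.96 − 1.356 = -7.316; -5.96 + 1.356 = -4.604.

[-7.316, -4.604]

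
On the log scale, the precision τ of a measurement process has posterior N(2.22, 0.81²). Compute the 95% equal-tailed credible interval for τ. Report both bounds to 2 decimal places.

[1.88, 45.04]

On the log scale the 95% interval is 2.22 ± 1.960 × 0.81 = [0.6324, 3.8076].
Exponentiate: [e^0.6324, e^3.8076] = [1.88, 45.04].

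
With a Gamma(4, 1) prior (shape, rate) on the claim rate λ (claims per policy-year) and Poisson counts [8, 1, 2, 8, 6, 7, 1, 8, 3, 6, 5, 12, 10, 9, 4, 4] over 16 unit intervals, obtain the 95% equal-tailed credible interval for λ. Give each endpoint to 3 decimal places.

Posterior: Gamma(4+94, 1+16) = Gamma(98, 17) (shape, rate).
Equal-tailed 95% interval: Gamma(98, 17) quantiles at 0.025 and 0.975.
Posterior mean ≈ 5.765, SD ≈ 0.582; a Normal approximation gives roughly [4.623, 6.906].
Exact: lower = 4.680; upper = 6.961.

[4.680, 6.961]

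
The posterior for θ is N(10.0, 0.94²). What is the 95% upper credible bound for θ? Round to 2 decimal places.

11.55

Need U with P(θ ≤ U) = 0.95: U = 10.0 + z_{0.05}·0.94.
z = 1.645; U = 10.0 + 1.645 × 0.94 = 11.55.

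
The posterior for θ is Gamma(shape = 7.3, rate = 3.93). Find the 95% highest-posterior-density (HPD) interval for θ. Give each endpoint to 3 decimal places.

The posterior is unimodal and skewed, so the HPD interval has equal density at both endpoints and is the shortest 95% interval.
Solving f(0.645) = f(3.225) with F(3.225) − F(0.645) = 0.95 gives [0.645, 3.225].
For comparison, the equal-tailed interval is [0.764, 3.428]; the HPD is narrower and shifted toward the mode.

[0.645, 3.225]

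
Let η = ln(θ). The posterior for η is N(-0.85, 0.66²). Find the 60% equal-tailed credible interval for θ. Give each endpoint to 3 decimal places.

On the log scale the 60% interval is -0.85 ± 0.842 × 0.66 = [-1.4055, -0.2945].
Exponentiate: [e^-1.4055, e^-0.2945] = [0.245, 0.745].

[0.245, 0.745]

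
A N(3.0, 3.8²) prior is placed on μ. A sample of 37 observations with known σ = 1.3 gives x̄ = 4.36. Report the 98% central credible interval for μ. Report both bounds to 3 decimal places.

[3.859, 4.852]

Posterior precision = 1/3.8² + 37/1.3² = 0.0693 + 21.8935 = 21.9627, so posterior SD = 0.2134.
Posterior mean = (3.0/3.8² + 37·4.36/1.3²) / 21.9627 = 4.3557.
Interval: 4.3557 ± 2.326 × 0.2134 → [3.859, 4.852].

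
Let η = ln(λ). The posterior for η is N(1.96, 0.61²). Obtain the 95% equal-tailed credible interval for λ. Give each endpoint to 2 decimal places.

On the log scale the 95% interval is 1.96 ± 1.960 × 0.61 = [0.7644, 3.1556].
Exponentiate: [e^0.7644, e^3.1556] = [2.15, 23.47].

[2.15, 23.47]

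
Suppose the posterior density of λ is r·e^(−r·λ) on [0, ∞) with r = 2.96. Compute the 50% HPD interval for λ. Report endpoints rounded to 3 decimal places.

[0.000, 0.234]

The exponential density is strictly decreasing on [0, ∞), so the HPD interval is anchored at 0: [0, q] with P(λ ≤ q) = 0.50.
q = −ln(1 − 0.50) / 2.96 = 0.6931 / 2.96 = 0.234.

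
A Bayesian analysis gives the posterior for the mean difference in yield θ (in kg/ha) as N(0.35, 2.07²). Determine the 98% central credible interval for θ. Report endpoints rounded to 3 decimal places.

[-4.466, 5.166]

The posterior is symmetric, so the 98% equal-tailed interval is θ = 0.35 ± z·2.07 with z = 2.326.
Half-width: 2.326 × 2.07 = 4.816.
0.35 − 4.816 = -4.466; 0.35 + 4.816 = 5.166.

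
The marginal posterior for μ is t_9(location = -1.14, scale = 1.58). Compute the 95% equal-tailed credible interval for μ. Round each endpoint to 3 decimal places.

The t_9 distribution is symmetric; the 95% interval is -1.14 ± t·1.58 with t_{0.975,9} = 2.262.
Half-width: 2.262 × 1.58 = 3.574.
-1.14 − 3.574 = -4.714; -1.14 + 3.574 = 2.434.

[-4.714, 2.434]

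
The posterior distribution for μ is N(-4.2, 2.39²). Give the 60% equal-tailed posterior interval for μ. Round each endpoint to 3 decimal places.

The posterior is symmetric, so the 60% equal-tailed interval is μ = -4.2 ± z·2.39 with z = 0.842.
Half-width: 0.842 × 2.39 = 2.011.
-4.2 − 2.011 = -6.211; -4.2 + 2.011 = -2.189.

[-6.211, -2.189]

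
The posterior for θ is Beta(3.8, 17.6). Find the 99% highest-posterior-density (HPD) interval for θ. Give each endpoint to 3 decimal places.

The posterior is unimodal and skewed, so the HPD interval has equal density at both endpoints and is the shortest 99% interval.
Solving f(0.021) = f(0.408) with F(0.408) − F(0.021) = 0.99 gives [0.021, 0.408].
For comparison, the equal-tailed interval is [0.031, 0.431]; the HPD is narrower and shifted toward the mode.

[0.021, 0.408]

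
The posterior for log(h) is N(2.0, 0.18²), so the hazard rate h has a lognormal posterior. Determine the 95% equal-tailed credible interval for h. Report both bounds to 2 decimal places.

[5.19, 10.51]

On the log scale the 95% interval is 2.0 ± 1.960 × 0.18 = [1.6472, 2.3528].
Exponentiate: [e^1.6472, e^2.3528] = [5.19, 10.51].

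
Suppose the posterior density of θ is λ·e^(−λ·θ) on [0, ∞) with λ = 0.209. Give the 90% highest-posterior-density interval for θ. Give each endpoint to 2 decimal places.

The exponential density is strictly decreasing on [0, ∞), so the HPD interval is anchored at 0: [0, q] with P(θ ≤ q) = 0.90.
q = −ln(1 − 0.90) / 0.209 = 2.3026 / 0.209 = 11.02.

[0.00, 11.02]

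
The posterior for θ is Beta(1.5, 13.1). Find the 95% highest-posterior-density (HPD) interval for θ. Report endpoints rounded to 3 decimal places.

The posterior is unimodal and skewed, so the HPD interval has equal density at both endpoints and is the shortest 95% interval.
Solving f(0.000) = f(0.254) with F(0.254) − F(0.000) = 0.95 gives [0.000, 0.254].
For comparison, the equal-tailed interval is [0.008, 0.296]; the HPD is narrower and shifted toward the mode.

[0.000, 0.254]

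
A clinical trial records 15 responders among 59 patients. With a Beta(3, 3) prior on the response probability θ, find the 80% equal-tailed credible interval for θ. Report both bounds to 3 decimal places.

[0.208, 0.349]

Posterior: Beta(3+15, 3+44) = Beta(18, 47).
Equal-tailed 80% interval: the 0.1 and 0.9 quantiles of Beta(18, 47).
Posterior mean ≈ 0.277, SD ≈ 0.055; a Normal approximation gives roughly [0.206, 0.348].
Exact: F⁻¹(0.1) = 0.208; F⁻¹(0.9) = 0.349.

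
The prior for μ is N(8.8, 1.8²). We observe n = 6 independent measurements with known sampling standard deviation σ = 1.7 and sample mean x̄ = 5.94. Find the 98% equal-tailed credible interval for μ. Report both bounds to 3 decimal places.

Posterior precision = 1/1.8² + 6/1.7² = 0.3086 + 2.0761 = 2.3848, so posterior SD = 0.6476.
Posterior mean = (8.8/1.8² + 6·5.94/1.7²) / 2.3848 = 6.3101.
Interval: 6.3101 ± 2.326 × 0.6476 → [4.804, 7.817].

[4.804, 7.817]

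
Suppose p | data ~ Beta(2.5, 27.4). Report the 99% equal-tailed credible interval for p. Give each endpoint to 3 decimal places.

[0.007, 0.258]

Posterior: Beta(2.5, 27.4).
Equal-tailed 99% interval: the 0.005 and 0.995 quantiles of Beta(2.5, 27.4).
Posterior mean ≈ 0.084, SD ≈ 0.050; a Normal approximation gives roughly [-0.045, 0.212].
Exact: F⁻¹(0.005) = 0.007; F⁻¹(0.995) = 0.258.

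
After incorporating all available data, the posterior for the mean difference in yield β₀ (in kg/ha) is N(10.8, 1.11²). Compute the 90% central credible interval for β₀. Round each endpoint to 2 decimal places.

The posterior is symmetric, so the 90% equal-tailed interval is β₀ = 10.8 ± z·1.11 with z = 1.645.
Half-width: 1.645 × 1.11 = 1.83.
10.8 − 1.83 = 8.97; 10.8 + 1.83 = 12.63.

[8.97, 12.63]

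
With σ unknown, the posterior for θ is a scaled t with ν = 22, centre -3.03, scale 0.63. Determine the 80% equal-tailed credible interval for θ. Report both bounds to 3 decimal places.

The t_22 distribution is symmetric; the 80% interval is -3.03 ± t·0.63 with t_{0.9,22} = 1.321.
Half-width: 1.321 × 0.63 = 0.832.
-3.03 − 0.832 = -3.862; -3.03 + 0.832 = -2.198.

[-3.862, -2.198]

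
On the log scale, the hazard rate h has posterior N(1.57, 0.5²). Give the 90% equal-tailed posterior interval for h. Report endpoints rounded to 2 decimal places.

On the log scale the 90% interval is 1.57 ± 1.645 × 0.5 = [0.7476, 2.3924].
Exponentiate: [e^0.7476, e^2.3924] = [2.11, 10.94].

[2.11, 10.94]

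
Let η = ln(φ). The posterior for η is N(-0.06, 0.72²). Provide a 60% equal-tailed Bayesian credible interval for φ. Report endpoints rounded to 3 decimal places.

On the log scale the 60% interval is -0.06 ± 0.842 × 0.72 = [-0.6660, 0.5460].
Exponentiate: [e^-0.6660, e^0.5460] = [0.514, 1.726].

[0.514, 1.726]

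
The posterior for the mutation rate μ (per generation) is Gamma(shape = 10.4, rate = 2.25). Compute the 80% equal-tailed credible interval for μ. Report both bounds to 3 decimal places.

Posterior: Gamma(shape 10.4, rate 2.25).
Equal-tailed 80% interval: Gamma(10.4, 2.25) quantiles at 0.1 and 0.9.
Posterior mean ≈ 4.622, SD ≈ 1.433; a Normal approximation gives roughly [2.785, 6.459].
Exact: lower = 2.907; upper = 6.528.

[2.907, 6.528]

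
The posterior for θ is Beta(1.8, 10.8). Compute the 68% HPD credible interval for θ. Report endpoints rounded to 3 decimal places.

[0.020, 0.183]

The posterior is unimodal and skewed, so the HPD interval has equal density at both endpoints and is the shortest 68% interval.
Solving f(0.020) = f(0.183) with F(0.183) − F(0.020) = 0.68 gives [0.020, 0.183].
For comparison, the equal-tailed interval is [0.051, 0.236]; the HPD is narrower and shifted toward the mode.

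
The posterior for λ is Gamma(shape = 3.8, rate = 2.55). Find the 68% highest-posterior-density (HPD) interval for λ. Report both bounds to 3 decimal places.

[0.556, 1.914]

The posterior is unimodal and skewed, so the HPD interval has equal density at both endpoints and is the shortest 68% interval.
Solving f(0.556) = f(1.914) with F(1.914) − F(0.556) = 0.68 gives [0.556, 1.914].
For comparison, the equal-tailed interval is [0.763, 2.216]; the HPD is narrower and shifted toward the mode.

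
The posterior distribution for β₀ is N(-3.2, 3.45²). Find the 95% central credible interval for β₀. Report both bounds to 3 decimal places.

The posterior is symmetric, so the 95% equal-tailed interval is β₀ = -3.2 ± z·3.45 with z = 1.960.
Half-width: 1.960 × 3.45 = 6.762.
-3.2 − 6.762 = -9.962; -3.2 + 6.762 = 3.562.

[-9.962, 3.562]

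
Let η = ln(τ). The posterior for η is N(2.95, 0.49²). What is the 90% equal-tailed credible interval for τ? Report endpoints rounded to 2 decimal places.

On the log scale the 90% interval is 2.95 ± 1.645 × 0.49 = [2.1440, 3.7560].
Exponentiate: [e^2.1440, e^3.7560] = [8.53, 42.78].

[8.53, 42.78]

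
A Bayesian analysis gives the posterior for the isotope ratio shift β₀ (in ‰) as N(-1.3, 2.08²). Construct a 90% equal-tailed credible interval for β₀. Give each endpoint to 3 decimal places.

[-4.721, 2.121]

The posterior is symmetric, so the 90% equal-tailed interval is β₀ = -1.3 ± z·2.08 with z = 1.645.
Half-width: 1.645 × 2.08 = 3.421.
-1.3 − 3.421 = -4.721; -1.3 + 3.421 = 2.121.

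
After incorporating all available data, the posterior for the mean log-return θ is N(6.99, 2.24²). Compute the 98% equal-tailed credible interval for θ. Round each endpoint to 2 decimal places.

[1.78, 12.20]

The posterior is symmetric, so the 98% equal-tailed interval is θ = 6.99 ± z·2.24 with z = 2.326.
Half-width: 2.326 × 2.24 = 5.21.
6.99 − 5.21 = 1.78; 6.99 + 5.21 = 12.20.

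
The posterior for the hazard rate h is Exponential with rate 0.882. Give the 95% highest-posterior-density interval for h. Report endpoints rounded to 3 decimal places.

The exponential density is strictly decreasing on [0, ∞), so the HPD interval is anchored at 0: [0, q] with P(h ≤ q) = 0.95.
q = −ln(1 − 0.95) / 0.882 = 2.9957 / 0.882 = 3.397.

[0.000, 3.397]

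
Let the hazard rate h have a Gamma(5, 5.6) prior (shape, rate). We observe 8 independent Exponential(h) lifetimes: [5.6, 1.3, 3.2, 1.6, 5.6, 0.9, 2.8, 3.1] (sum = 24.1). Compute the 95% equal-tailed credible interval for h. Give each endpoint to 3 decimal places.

Posterior: Gamma(5+8, 5.6+24.1) = Gamma(13, 29.7) (shape, rate).
Equal-tailed 95% interval: Gamma(13, 29.7) quantiles at 0.025 and 0.975.
Posterior mean ≈ 0.438, SD ≈ 0.121; a Normal approximation gives roughly [0.200, 0.676].
Exact: lower = 0.233; upper = 0.706.

[0.233, 0.706]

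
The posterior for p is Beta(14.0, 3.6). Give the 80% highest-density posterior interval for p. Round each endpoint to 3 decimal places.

The posterior is unimodal and skewed, so the HPD interval has equal density at both endpoints and is the shortest 80% interval.
Solving f(0.696) = f(0.928) with F(0.928) − F(0.696) = 0.80 gives [0.696, 0.928].
For comparison, the equal-tailed interval is [0.668, 0.907]; the HPD is narrower and shifted toward the mode.

[0.696, 0.928]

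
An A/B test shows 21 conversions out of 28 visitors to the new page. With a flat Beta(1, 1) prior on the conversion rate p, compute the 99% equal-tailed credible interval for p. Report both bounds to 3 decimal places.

Posterior: Beta(1+21, 1+7) = Beta(22, 8).
Equal-tailed 99% interval: the 0.005 and 0.995 quantiles of Beta(22, 8).
Posterior mean ≈ 0.733, SD ≈ 0.079; a Normal approximation gives roughly [0.529, 0.938].
Exact: F⁻¹(0.005) = 0.507; F⁻¹(0.995) = 0.904.

[0.507, 0.904]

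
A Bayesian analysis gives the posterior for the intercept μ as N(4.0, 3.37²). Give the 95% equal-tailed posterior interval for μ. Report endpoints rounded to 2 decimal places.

[-2.61, 10.61]

The posterior is symmetric, so the 95% equal-tailed interval is μ = 4.0 ± z·3.37 with z = 1.960.
Half-width: 1.960 × 3.37 = 6.61.
4.0 − 6.61 = -2.61; 4.0 + 6.61 = 10.61.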